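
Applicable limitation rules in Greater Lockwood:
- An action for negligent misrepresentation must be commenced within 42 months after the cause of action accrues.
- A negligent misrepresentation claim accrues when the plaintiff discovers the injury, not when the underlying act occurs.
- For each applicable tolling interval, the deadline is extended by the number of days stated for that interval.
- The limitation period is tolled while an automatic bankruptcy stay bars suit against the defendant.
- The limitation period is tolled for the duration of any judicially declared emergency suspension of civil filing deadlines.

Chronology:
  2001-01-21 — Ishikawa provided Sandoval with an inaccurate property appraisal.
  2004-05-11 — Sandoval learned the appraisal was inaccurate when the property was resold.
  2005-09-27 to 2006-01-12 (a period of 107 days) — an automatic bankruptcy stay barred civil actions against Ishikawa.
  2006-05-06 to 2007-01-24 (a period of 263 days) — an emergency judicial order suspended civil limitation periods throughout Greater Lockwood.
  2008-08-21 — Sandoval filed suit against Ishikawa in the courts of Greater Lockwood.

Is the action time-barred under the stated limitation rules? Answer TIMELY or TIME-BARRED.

TIMELY

The claim did not accrue until Sandoval discovered the injury on 2004-05-11; the 2001-01-21 act date does not start the clock under the stated rule.
Adding the 42 months base period to 2004-05-11 gives a deadline of 2007-11-11, before any tolling.
The period was tolled for 107 days by the automatic bankruptcy stay (2005-09-27 to 2006-01-12), pushing the deadline to 2008-02-26.
The period was tolled for 263 days by the emergency suspension of filing deadlines (2006-05-06 to 2007-01-24), pushing the deadline to 2008-11-15.
Sandoval filed on 2008-08-21, before the 2008-11-15 deadline, so the action is timely.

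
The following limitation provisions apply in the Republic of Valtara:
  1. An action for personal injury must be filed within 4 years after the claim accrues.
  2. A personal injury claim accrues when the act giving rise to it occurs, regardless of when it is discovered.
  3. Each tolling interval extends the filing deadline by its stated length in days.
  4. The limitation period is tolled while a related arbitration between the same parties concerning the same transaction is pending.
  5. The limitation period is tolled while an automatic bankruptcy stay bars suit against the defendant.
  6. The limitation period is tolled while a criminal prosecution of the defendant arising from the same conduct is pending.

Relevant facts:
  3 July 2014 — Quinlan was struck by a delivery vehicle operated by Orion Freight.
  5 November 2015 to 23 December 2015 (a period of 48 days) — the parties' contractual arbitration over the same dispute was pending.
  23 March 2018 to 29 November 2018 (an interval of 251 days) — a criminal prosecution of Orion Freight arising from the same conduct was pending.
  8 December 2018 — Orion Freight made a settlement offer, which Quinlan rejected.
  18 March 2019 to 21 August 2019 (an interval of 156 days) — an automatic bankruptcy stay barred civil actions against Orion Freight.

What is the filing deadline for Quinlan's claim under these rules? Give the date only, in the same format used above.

The claim accrued on 3 July 2014, the date of the act.
Adding the 4 years base period to 3 July 2014 gives a deadline of 3 July 2018, before any tolling.
Because the pending related arbitration ran from 5 November 2015 to 23 December 2015, the deadline is extended by 48 days to 20 August 2018.
The period was tolled for 251 days by the pending criminal prosecution (23 March 2018 to 29 November 2018), pushing the deadline to 28 April 2019.
Because the automatic bankruptcy stay ran from 18 March 2019 to 21 August 2019, the deadline is extended by 156 days to 1 October 2019.
Nothing else in the chronology tolls or restarts the period.

1 October 2019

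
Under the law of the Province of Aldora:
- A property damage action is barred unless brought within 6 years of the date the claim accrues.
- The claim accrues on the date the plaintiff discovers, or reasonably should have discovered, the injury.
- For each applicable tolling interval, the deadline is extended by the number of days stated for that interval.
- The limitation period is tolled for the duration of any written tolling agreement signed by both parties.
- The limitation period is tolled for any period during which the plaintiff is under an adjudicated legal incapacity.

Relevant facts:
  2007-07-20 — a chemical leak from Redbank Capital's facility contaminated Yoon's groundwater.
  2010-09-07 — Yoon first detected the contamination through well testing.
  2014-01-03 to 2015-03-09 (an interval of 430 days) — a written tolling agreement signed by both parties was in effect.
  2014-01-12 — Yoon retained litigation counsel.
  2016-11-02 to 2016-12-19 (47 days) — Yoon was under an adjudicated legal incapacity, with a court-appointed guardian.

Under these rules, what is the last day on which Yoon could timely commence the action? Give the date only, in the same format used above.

Accrual is tied to discovery, so the period began on 2010-09-07 rather than on 2007-07-20 when the act occurred.
The untolled deadline — 6 years after 2010-09-07 — is 2016-09-07.
Because the written tolling agreement ran from 2014-01-03 to 2015-03-09, the deadline is extended by 430 days to 2017-11-11.
The plaintiff's legal incapacity from 2016-11-02 to 2016-12-19 tolled the period for 47 days, extending the deadline to 2017-12-28.
The other events in the timeline have no effect on the limitation period under the stated rules.

2017-12-28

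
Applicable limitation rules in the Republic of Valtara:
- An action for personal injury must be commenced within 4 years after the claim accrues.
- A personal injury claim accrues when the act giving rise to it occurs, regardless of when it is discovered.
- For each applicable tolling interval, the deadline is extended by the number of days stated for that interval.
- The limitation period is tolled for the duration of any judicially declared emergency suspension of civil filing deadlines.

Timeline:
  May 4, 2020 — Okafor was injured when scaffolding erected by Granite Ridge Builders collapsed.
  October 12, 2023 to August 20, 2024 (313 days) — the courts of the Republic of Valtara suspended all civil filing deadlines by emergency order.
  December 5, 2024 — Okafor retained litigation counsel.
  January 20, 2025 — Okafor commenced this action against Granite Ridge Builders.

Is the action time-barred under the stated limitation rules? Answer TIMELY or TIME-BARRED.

The claim accrued on May 4, 2020, the date of the act.
4 years from May 4, 2020 is May 4, 2024.
Because the emergency suspension of filing deadlines ran from October 12, 2023 to August 20, 2024, the deadline is extended by 313 days to March 13, 2025.
The other events in the timeline have no effect on the limitation period under the stated rules.
Filing on January 20, 2025 beat the March 13, 2025 deadline — the action is timely.

TIMELY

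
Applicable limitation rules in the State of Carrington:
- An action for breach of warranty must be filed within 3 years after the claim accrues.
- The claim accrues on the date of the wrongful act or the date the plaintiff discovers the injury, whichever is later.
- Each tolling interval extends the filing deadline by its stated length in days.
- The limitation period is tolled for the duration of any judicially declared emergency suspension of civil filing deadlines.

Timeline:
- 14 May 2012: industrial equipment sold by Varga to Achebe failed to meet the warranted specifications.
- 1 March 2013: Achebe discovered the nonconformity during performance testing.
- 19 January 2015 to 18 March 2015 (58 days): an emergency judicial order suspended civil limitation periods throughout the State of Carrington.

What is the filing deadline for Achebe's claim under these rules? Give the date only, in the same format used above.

The claim accrued on 1 March 2013 — the later of the 14 May 2012 act and the 1 March 2013 discovery.
Adding the 3 years base period to 1 March 2013 gives a deadline of 1 March 2016, before any tolling.
The emergency suspension of filing deadlines from 19 January 2015 to 18 March 2015 tolled the period for 58 days, extending the deadline to 28 April 2016.

28 April 2016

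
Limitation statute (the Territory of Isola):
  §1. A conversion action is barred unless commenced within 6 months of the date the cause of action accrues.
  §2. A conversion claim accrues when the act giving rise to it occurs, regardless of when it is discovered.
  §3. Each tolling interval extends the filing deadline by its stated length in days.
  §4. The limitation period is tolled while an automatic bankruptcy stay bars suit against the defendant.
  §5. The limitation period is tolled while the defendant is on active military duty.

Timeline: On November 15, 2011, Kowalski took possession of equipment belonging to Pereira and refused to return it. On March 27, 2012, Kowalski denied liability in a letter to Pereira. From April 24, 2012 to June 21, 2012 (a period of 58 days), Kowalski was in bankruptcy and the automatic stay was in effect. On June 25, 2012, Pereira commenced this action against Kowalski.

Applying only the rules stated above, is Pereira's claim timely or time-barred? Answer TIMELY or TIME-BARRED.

The cause of action accrued on November 15, 2011, the date of the act.
6 months from November 15, 2011 is May 15, 2012.
The automatic bankruptcy stay from April 24, 2012 to June 21, 2012 tolled the period for 58 days, extending the deadline to July 12, 2012.
None of the other events listed affects the running of the period under the stated rules.
Pereira filed on June 25, 2012, before the July 12, 2012 deadline, so the action is timely.

TIMELY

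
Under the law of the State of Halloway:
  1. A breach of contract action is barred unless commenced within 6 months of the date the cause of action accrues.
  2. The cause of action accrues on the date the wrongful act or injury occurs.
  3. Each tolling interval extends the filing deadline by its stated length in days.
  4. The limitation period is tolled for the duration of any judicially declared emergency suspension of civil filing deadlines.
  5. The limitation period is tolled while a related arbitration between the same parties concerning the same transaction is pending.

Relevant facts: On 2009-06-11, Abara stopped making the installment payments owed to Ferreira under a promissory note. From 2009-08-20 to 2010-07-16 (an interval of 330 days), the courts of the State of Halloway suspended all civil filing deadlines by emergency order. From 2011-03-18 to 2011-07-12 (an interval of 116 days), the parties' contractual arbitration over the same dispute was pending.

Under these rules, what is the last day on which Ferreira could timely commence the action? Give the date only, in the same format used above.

2010-11-06

The cause of action accrued on 2009-06-11, the date of the act.
Adding the 6 months base period to 2009-06-11 gives a deadline of 2009-12-11, before any tolling.
The period was tolled for 330 days by the emergency suspension of filing deadlines (2009-08-20 to 2010-07-16), pushing the deadline to 2010-11-06.
The pending related arbitration from 2011-03-18 to 2011-07-12 began after the period had already run on 2010-11-06, so it has no tolling effect.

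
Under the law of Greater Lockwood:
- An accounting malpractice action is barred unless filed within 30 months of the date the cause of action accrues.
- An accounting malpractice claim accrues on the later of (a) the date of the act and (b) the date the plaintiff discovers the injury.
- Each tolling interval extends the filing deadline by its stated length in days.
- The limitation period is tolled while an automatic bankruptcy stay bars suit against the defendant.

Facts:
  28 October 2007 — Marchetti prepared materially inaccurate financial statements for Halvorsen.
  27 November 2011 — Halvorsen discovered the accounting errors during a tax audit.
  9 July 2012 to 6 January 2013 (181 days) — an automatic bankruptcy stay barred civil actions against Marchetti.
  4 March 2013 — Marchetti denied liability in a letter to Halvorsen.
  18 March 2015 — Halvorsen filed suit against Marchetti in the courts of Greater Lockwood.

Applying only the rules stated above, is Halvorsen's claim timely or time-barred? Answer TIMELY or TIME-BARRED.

Because discovery on 27 November 2011 post-dates the 28 October 2007 act, accrual under the later-of rule falls on 27 November 2011.
Adding the 30 months base period to 27 November 2011 gives a deadline of 27 May 2014, before any tolling.
The automatic bankruptcy stay from 9 July 2012 to 6 January 2013 tolled the period for 181 days, extending the deadline to 24 November 2014.
The other events in the timeline have no effect on the limitation period under the stated rules.
The 18 March 2015 filing falls after the 24 November 2014 deadline; the claim is time-barred.

TIME-BARRED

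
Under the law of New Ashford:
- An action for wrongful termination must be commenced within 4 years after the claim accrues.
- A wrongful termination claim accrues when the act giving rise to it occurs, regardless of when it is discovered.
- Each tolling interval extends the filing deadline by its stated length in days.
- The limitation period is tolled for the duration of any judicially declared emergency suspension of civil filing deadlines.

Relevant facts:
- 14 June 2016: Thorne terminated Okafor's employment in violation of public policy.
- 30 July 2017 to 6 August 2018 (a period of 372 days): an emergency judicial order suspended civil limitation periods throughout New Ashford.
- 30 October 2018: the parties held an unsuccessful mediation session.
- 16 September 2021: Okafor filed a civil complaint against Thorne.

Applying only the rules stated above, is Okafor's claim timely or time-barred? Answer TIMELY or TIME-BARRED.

The claim accrued on 14 June 2016, when the wrongful act occurred.
The untolled deadline — 4 years after 14 June 2016 — is 14 June 2020.
The period was tolled for 372 days by the emergency suspension of filing deadlines (30 July 2017 to 6 August 2018), pushing the deadline to 21 June 2021.
None of the other events listed affects the running of the period under the stated rules.
Okafor filed on 16 September 2021, after the 21 June 2021 deadline, so the action is time-barred.

TIME-BARRED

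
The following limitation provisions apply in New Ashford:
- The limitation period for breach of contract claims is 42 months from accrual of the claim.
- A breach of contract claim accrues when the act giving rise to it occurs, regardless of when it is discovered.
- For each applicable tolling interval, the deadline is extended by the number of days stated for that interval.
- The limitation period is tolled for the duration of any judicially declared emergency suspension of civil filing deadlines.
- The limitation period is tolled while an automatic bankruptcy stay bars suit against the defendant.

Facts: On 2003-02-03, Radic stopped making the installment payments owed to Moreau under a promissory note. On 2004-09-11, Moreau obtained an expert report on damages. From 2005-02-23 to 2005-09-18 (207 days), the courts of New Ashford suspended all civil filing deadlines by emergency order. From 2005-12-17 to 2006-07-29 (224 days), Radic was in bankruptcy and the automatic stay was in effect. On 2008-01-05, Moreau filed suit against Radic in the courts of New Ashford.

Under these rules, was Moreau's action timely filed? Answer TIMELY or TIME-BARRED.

The claim accrued on 2003-02-03, the date of the act.
Adding the 42 months base period to 2003-02-03 gives a deadline of 2006-08-03, before any tolling.
The period was tolled for 207 days by the emergency suspension of filing deadlines (2005-02-23 to 2005-09-18), pushing the deadline to 2007-02-26.
Because the automatic bankruptcy stay ran from 2005-12-17 to 2006-07-29, the deadline is extended by 224 days to 2007-10-08.
None of the other events listed affects the running of the period under the stated rules.
The 2008-01-05 filing falls after the 2007-10-08 deadline; the claim is time-barred.

TIME-BARRED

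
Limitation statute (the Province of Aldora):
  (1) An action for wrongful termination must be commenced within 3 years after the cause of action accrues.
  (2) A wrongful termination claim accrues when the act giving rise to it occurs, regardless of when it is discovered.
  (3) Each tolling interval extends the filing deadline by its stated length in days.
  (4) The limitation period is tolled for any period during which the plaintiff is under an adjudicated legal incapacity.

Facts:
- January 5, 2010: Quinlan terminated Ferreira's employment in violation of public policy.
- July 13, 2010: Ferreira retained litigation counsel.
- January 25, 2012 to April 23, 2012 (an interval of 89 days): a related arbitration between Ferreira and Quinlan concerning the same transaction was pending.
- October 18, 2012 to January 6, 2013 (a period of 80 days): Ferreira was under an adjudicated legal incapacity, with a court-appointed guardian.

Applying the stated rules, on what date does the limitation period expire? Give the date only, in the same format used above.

The limitation period began to run on January 5, 2010.
The untolled deadline — 3 years after January 5, 2010 — is January 5, 2013.
The plaintiff's legal incapacity from October 18, 2012 to January 6, 2013 tolled the period for 80 days, extending the deadline to March 26, 2013.
No stated provision tolls the period for a pending arbitration, so the interval from January 25, 2012 to April 23, 2012 has no effect on the deadline.
None of the other events listed affects the running of the period under the stated rules.

March 26, 2013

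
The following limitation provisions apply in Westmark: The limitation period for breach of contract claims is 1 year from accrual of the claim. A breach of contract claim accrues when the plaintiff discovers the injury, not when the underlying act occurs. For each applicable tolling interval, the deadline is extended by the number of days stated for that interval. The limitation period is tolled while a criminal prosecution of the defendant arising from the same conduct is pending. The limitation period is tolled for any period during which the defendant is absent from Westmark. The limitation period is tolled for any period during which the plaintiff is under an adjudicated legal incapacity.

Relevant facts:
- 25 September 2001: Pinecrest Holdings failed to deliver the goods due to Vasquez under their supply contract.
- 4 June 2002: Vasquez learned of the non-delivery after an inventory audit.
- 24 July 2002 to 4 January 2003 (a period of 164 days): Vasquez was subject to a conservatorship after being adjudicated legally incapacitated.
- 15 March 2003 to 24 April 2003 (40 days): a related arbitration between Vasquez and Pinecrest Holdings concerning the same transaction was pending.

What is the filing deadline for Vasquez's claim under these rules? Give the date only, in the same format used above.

Accrual is tied to discovery, so the period began on 4 June 2002 rather than on 25 September 2001 when the act occurred.
1 year from 4 June 2002 is 4 June 2003.
The period was tolled for 164 days by the plaintiff's legal incapacity (24 July 2002 to 4 January 2003), pushing the deadline to 15 November 2003.
No stated provision tolls the period for a pending arbitration, so the interval from 15 March 2003 to 24 April 2003 has no effect on the deadline.

15 November 2003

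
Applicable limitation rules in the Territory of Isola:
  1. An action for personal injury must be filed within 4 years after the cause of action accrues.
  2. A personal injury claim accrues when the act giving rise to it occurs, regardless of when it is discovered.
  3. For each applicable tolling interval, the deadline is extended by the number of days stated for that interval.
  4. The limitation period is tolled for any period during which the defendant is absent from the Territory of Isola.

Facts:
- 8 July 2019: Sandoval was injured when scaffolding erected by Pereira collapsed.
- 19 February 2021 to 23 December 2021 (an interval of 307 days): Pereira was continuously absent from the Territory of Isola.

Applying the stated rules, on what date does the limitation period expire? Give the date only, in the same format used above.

The claim accrued on 8 July 2019, when the wrongful act occurred.
Adding the 4 years base period to 8 July 2019 gives a deadline of 8 July 2023, before any tolling.
The period was tolled for 307 days by the defendant's absence from the jurisdiction (19 February 2021 to 23 December 2021), pushing the deadline to 10 May 2024.

10 May 2024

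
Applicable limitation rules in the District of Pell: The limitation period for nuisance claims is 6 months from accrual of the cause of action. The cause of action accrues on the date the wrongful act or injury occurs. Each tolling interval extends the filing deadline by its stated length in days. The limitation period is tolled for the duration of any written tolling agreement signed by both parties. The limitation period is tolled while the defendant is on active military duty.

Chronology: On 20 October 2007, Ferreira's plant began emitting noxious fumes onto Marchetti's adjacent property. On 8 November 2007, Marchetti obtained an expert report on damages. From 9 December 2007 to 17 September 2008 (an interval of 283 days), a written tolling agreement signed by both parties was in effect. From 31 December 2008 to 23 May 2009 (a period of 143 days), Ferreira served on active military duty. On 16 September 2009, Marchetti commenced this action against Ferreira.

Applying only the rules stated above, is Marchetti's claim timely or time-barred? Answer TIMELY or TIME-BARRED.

The cause of action accrued on 20 October 2007, the date of the act.
Adding the 6 months base period to 20 October 2007 gives a deadline of 20 April 2008, before any tolling.
The written tolling agreement from 9 December 2007 to 17 September 2008 tolled the period for 283 days, extending the deadline to 28 January 2009.
The defendant's active military service from 31 December 2008 to 23 May 2009 tolled the period for 143 days, extending the deadline to 20 June 2009.
None of the other events listed affects the running of the period under the stated rules.
Marchetti filed on 16 September 2009, after the 20 June 2009 deadline, so the action is time-barred.

TIME-BARRED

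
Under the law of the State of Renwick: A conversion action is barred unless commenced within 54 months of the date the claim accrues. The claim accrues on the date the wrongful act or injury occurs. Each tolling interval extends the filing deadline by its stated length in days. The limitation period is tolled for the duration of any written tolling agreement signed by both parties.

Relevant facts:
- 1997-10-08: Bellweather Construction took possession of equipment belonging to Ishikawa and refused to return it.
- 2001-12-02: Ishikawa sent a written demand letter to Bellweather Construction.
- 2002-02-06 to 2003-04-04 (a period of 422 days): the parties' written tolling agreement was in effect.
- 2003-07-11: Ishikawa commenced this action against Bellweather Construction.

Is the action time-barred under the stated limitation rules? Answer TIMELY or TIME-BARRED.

TIME-BARRED

The limitation period began to run on 1997-10-08.
54 months from 1997-10-08 is 2002-04-08.
The written tolling agreement from 2002-02-06 to 2003-04-04 tolled the period for 422 days, extending the deadline to 2003-06-04.
Nothing else in the chronology tolls or restarts the period.
Filing on 2003-07-11 missed the 2003-06-04 deadline — the action is time-barred.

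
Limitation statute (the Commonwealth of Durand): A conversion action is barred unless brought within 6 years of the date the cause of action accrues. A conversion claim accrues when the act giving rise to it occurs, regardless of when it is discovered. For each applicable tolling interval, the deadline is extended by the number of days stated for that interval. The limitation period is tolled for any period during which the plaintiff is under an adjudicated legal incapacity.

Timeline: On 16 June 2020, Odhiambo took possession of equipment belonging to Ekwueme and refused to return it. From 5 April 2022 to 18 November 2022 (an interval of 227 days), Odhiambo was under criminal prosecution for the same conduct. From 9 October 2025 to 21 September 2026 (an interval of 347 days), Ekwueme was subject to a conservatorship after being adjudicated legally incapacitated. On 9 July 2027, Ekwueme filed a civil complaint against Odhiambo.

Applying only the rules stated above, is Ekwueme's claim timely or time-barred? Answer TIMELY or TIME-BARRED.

TIME-BARRED

The claim accrued on 16 June 2020, when the wrongful act occurred.
The untolled deadline — 6 years after 16 June 2020 — is 16 June 2026.
The plaintiff's legal incapacity from 9 October 2025 to 21 September 2026 tolled the period for 347 days, extending the deadline to 29 May 2027.
No stated provision tolls the period for a criminal prosecution, so the interval from 5 April 2022 to 18 November 2022 has no effect on the deadline.
The 9 July 2027 filing falls after the 29 May 2027 deadline; the claim is time-barred.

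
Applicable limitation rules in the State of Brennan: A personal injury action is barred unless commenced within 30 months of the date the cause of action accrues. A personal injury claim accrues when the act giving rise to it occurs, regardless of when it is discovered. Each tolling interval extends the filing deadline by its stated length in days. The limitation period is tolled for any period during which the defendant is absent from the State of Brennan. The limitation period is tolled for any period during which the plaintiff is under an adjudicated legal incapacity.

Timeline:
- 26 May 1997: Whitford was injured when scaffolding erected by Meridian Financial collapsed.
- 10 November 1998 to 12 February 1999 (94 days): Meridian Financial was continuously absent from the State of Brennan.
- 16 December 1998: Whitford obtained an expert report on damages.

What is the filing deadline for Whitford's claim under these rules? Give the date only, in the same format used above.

The cause of action accrued on 26 May 1997, the date of the act.
The untolled deadline — 30 months after 26 May 1997 — is 26 November 1999.
Because the defendant's absence from the jurisdiction ran from 10 November 1998 to 12 February 1999, the deadline is extended by 94 days to 28 February 2000.
Nothing else in the chronology tolls or restarts the period.

28 February 2000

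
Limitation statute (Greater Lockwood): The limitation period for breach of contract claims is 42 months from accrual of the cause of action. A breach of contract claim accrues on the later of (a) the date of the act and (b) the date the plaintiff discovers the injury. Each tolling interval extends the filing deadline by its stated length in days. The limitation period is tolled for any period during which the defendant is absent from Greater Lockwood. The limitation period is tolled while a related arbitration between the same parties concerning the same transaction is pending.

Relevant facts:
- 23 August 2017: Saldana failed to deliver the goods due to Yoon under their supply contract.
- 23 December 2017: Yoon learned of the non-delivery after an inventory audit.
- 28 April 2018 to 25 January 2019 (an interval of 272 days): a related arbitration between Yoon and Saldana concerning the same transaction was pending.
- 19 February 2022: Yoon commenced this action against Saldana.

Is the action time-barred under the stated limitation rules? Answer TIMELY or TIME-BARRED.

TIMELY

The claim accrued on 23 December 2017 — the later of the 23 August 2017 act and the 23 December 2017 discovery.
42 months from 23 December 2017 is 23 June 2021.
Because the pending related arbitration ran from 28 April 2018 to 25 January 2019, the deadline is extended by 272 days to 22 March 2022.
Yoon filed on 19 February 2022, before the 22 March 2022 deadline, so the action is timely.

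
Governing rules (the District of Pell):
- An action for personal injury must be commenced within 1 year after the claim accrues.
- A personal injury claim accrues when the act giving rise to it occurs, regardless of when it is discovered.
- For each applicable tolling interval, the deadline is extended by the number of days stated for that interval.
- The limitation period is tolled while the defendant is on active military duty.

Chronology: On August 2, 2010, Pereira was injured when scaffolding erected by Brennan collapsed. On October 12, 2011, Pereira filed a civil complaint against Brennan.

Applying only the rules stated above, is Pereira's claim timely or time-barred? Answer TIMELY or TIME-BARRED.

The limitation period began to run on August 2, 2010.
1 year from August 2, 2010 is August 2, 2011.
Filing on October 12, 2011 missed the August 2, 2011 deadline — the action is time-barred.

TIME-BARRED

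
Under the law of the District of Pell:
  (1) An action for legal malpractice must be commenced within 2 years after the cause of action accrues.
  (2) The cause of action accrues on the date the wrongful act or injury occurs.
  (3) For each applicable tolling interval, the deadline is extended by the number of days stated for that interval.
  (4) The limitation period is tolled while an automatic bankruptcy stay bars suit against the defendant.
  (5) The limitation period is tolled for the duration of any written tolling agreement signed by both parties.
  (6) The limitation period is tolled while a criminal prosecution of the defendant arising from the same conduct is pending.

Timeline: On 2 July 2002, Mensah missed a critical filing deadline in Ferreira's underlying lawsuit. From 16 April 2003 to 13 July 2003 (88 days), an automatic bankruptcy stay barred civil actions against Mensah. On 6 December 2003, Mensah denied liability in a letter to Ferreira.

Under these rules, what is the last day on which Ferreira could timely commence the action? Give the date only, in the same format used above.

The claim accrued on 2 July 2002, when the wrongful act occurred.
2 years from 2 July 2002 is 2 July 2004.
The automatic bankruptcy stay from 16 April 2003 to 13 July 2003 tolled the period for 88 days, extending the deadline to 28 September 2004.
None of the other events listed affects the running of the period under the stated rules.

28 September 2004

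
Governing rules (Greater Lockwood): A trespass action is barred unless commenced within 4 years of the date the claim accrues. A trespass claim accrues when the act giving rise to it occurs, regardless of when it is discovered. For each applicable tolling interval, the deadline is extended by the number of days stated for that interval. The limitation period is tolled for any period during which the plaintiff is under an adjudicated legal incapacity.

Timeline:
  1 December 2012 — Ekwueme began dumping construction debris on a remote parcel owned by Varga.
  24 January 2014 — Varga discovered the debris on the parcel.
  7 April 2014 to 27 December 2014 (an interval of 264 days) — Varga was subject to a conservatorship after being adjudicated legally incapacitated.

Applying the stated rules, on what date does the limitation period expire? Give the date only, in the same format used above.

22 August 2017

The claim accrued on 1 December 2012, when the wrongful act occurred; under the stated occurrence rule the 24 January 2014 discovery does not delay accrual.
Adding the 4 years base period to 1 December 2012 gives a deadline of 1 December 2016, before any tolling.
The plaintiff's legal incapacity from 7 April 2014 to 27 December 2014 tolled the period for 264 days, extending the deadline to 22 August 2017.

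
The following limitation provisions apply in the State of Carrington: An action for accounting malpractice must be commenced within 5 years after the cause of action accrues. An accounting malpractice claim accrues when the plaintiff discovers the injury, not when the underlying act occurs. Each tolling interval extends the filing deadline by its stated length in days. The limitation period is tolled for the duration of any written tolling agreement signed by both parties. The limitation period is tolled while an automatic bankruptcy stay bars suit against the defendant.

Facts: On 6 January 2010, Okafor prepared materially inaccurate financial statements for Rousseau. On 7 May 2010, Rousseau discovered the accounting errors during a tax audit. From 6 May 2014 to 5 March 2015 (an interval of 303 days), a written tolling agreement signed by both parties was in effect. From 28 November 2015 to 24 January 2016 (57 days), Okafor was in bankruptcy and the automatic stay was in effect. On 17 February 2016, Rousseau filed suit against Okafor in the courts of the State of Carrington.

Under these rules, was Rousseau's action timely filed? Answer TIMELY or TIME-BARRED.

Accrual is tied to discovery, so the period began on 7 May 2010 rather than on 6 January 2010 when the act occurred.
The untolled deadline — 5 years after 7 May 2010 — is 7 May 2015.
The written tolling agreement from 6 May 2014 to 5 March 2015 tolled the period for 303 days, extending the deadline to 5 March 2016.
The period was tolled for 57 days by the automatic bankruptcy stay (28 November 2015 to 24 January 2016), pushing the deadline to 1 May 2016.
Rousseau filed on 17 February 2016, before the 1 May 2016 deadline, so the action is timely.

TIMELY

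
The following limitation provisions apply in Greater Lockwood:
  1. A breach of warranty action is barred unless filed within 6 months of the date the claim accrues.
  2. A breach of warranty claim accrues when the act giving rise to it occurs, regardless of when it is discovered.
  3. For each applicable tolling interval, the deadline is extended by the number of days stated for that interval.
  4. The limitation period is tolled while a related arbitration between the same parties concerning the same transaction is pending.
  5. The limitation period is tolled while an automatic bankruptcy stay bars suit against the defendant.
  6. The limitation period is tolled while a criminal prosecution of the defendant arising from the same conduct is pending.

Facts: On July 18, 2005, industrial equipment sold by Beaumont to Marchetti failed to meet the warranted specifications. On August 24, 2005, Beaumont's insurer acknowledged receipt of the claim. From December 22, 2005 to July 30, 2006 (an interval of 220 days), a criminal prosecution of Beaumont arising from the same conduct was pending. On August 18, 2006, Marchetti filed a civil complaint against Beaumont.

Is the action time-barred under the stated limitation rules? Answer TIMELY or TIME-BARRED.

The claim accrued on July 18, 2005, the date of the act.
6 months from July 18, 2005 is January 18, 2006.
The period was tolled for 220 days by the pending criminal prosecution (December 22, 2005 to July 30, 2006), pushing the deadline to August 26, 2006.
None of the other events listed affects the running of the period under the stated rules.
The August 18, 2006 filing precedes the August 26, 2006 deadline; the claim is timely.

TIMELY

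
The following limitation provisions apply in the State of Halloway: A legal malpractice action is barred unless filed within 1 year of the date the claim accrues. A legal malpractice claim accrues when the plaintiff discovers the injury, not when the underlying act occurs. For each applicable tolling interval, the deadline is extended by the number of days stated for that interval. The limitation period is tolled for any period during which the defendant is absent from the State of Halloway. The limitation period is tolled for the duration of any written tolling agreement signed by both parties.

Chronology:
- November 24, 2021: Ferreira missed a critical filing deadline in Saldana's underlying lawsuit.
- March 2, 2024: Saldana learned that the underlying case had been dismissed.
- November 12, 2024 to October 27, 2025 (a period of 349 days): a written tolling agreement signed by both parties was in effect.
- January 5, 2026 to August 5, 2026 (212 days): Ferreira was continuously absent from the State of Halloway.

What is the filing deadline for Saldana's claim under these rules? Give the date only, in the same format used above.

Accrual is tied to discovery, so the period began on March 2, 2024 rather than on November 24, 2021 when the act occurred.
The untolled deadline — 1 year after March 2, 2024 — is March 2, 2025.
The period was tolled for 349 days by the written tolling agreement (November 12, 2024 to October 27, 2025), pushing the deadline to February 14, 2026.
The period was tolled for 212 days by the defendant's absence from the jurisdiction (January 5, 2026 to August 5, 2026), pushing the deadline to September 14, 2026.

September 14, 2026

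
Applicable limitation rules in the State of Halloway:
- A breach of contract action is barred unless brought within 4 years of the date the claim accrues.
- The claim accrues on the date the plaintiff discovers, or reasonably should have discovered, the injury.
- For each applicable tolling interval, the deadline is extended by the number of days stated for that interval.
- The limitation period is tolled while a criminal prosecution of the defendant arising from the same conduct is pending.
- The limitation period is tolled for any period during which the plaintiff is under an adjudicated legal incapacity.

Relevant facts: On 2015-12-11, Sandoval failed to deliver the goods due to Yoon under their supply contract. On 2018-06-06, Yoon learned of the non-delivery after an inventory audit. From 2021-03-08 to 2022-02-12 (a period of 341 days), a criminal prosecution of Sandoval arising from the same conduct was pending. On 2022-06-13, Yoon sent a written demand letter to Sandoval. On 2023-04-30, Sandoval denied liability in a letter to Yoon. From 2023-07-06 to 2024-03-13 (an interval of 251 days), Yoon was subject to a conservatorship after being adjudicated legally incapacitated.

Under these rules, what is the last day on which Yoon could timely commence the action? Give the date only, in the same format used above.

2023-05-13

Accrual is tied to discovery, so the period began on 2018-06-06 rather than on 2015-12-11 when the act occurred.
4 years from 2018-06-06 is 2022-06-06.
The period was tolled for 341 days by the pending criminal prosecution (2021-03-08 to 2022-02-12), pushing the deadline to 2023-05-13.
The plaintiff's legal incapacity from 2023-07-06 to 2024-03-13 began after the period had already run on 2023-05-13, so it has no tolling effect.
Nothing else in the chronology tolls or restarts the period.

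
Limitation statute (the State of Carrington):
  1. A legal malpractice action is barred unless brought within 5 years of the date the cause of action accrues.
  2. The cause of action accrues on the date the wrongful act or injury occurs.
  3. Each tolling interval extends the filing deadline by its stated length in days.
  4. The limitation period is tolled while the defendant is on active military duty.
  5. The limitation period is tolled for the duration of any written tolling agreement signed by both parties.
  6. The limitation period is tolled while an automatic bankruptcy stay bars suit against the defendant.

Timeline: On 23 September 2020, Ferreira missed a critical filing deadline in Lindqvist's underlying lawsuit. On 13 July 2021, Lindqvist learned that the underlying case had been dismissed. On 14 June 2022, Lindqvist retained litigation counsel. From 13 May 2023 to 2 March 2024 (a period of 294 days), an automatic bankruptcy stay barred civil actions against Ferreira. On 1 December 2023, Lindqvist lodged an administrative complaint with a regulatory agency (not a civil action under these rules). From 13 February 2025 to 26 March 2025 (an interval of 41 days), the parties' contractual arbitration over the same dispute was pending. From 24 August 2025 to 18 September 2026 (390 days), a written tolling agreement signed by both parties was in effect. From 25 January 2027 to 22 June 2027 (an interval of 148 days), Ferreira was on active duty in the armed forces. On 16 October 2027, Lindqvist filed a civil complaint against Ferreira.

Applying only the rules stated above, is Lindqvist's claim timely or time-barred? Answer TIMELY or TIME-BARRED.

TIMELY

The claim accrued on 23 September 2020, when the wrongful act occurred; under the stated occurrence rule the 13 July 2021 discovery does not delay accrual.
5 years from 23 September 2020 is 23 September 2025.
The automatic bankruptcy stay from 13 May 2023 to 2 March 2024 tolled the period for 294 days, extending the deadline to 14 July 2026.
The written tolling agreement from 24 August 2025 to 18 September 2026 tolled the period for 390 days, extending the deadline to 8 August 2027.
The defendant's active military service from 25 January 2027 to 22 June 2027 tolled the period for 148 days, extending the deadline to 3 January 2028.
The pending related arbitration from 13 February 2025 to 26 March 2025 does not toll the period, because no stated rule makes a pending arbitration a tolling event.
The other events in the timeline have no effect on the limitation period under the stated rules.
Lindqvist filed on 16 October 2027, before the 3 January 2028 deadline, so the action is timely.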